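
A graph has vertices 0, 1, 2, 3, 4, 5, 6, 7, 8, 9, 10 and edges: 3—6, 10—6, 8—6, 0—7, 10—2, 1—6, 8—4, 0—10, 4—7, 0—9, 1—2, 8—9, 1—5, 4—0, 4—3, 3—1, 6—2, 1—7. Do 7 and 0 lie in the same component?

From 7 we can reach 0, 1, 2, 3, 4, 5, 6, 7, 8, 9, 10, which includes 0.

Yes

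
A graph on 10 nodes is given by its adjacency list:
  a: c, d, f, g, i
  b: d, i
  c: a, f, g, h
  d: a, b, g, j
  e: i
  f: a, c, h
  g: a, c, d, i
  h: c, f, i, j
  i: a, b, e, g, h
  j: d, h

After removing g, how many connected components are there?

1

With g gone, the remaining components are: {a, b, c, d, e, f, h, i, j}.
That is 1 component.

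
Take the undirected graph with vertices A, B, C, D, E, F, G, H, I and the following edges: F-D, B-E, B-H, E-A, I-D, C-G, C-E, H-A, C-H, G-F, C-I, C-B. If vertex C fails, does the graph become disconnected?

Yes

Deleting C raises the number of components from 1 to 2, so C is a cut vertex.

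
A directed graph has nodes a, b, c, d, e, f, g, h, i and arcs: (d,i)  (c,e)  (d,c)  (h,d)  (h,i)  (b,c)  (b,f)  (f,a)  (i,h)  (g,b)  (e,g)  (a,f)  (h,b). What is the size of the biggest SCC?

4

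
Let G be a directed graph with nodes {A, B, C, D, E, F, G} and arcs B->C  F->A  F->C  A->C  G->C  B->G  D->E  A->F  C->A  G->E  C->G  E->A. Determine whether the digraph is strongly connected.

No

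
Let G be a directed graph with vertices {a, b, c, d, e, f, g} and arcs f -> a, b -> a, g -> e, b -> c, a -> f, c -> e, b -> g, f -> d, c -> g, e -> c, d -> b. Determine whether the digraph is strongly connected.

No

There is no directed path from g to a, so the graph is not strongly connected.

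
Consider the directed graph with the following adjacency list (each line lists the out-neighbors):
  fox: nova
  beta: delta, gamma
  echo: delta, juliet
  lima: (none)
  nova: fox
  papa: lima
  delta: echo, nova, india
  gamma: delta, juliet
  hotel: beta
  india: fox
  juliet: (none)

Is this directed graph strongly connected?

No

There is no directed path from juliet to papa, so the graph is not strongly connected.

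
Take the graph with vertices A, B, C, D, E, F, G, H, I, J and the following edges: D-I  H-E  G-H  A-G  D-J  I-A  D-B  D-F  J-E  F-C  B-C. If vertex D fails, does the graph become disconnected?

Yes

Deleting D raises the number of components from 1 to 2, so D is a cut vertex.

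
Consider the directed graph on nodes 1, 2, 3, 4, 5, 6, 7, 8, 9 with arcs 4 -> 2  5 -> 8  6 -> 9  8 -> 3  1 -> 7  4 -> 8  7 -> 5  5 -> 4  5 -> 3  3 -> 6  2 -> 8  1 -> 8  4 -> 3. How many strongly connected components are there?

{8} is an SCC by itself.
{2} is an SCC by itself.
{3} is an SCC by itself.
{9} is an SCC by itself.
{6} is an SCC by itself.
(and 4 more singleton SCCs)
That gives 9 strongly connected components.

9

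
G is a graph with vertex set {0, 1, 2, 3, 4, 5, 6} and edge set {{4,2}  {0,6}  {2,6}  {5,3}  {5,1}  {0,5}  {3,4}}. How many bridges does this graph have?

1

The edges on the cycle 0-5-3-4-2-6-0 are not bridges since each lies on that cycle.
But removing 5-1 disconnects 5 from 1 — this is a bridge.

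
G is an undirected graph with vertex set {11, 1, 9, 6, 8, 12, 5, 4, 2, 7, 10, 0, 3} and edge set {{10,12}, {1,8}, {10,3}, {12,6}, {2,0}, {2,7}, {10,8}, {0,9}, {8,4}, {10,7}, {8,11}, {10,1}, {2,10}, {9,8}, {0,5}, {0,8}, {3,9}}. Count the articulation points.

Removing 0 increases the component count from 1 to 2, so 0 is a cut vertex.
Removing 8 increases the component count from 1 to 3, so 8 is a cut vertex.
Removing 10 increases the component count from 1 to 2, so 10 is a cut vertex.
Likewise 12 is a cut vertex.
By contrast removing 2 leaves 1 component; it is not a cut vertex. No other vertex is a cut vertex either.

4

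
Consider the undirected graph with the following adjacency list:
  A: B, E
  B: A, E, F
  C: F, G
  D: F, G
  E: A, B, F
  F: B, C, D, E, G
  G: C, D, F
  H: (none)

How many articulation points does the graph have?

Removing F increases the component count from 2 to 3, so F is a cut vertex.
By contrast removing E leaves 2 components; it is not a cut vertex. No other vertex is a cut vertex either.

1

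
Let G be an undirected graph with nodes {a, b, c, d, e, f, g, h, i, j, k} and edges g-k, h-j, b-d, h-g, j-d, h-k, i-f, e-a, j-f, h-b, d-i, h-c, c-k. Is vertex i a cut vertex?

No

Deleting i leaves 2 components (was 2), so i is not a cut vertex.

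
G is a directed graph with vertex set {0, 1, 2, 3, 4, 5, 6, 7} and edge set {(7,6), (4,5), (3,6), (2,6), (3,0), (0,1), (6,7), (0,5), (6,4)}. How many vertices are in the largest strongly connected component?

2

{6, 7} are all mutually reachable — one SCC of size 2.
{0} is an SCC by itself.
{3} is an SCC by itself.
{5} is an SCC by itself.
{4} is an SCC by itself.
(and 2 more singleton SCCs)
The largest has 2 vertices.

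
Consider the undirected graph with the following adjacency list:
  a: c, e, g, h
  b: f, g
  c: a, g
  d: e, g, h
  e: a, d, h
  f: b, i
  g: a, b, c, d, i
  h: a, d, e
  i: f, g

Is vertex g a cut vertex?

Deleting g raises the number of components from 1 to 2, so g is a cut vertex.

Yes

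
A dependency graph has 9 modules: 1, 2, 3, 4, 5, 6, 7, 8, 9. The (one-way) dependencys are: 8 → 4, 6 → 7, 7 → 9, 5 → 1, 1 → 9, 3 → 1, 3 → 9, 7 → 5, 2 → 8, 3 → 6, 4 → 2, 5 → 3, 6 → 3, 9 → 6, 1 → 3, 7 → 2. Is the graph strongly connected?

No

There is no directed path from 2 to 5, so the graph is not strongly connected.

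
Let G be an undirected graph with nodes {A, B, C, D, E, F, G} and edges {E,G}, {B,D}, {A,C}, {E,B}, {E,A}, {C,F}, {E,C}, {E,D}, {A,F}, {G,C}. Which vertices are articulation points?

E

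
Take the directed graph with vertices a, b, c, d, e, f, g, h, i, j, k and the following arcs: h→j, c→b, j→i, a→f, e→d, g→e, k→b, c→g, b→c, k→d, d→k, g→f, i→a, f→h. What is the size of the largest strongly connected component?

6

{b, c, d, e, g, k} are all mutually reachable — one SCC of size 6.
{a, f, h, i, j} are all mutually reachable — one SCC of size 5.
The largest has 6 vertices.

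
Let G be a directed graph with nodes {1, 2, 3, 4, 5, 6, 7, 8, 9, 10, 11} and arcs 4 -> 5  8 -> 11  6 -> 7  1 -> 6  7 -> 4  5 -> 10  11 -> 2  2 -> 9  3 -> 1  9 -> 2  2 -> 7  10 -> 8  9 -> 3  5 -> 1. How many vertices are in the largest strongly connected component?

11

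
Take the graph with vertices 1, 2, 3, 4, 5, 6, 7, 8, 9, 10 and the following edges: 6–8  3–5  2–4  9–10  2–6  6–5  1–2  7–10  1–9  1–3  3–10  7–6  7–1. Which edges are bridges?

The edges on the cycle 1-9-10-3-1 are not bridges since each lies on that cycle.
But removing 4–2 disconnects 4 from 2; removing 6–8 disconnects 6 from 8 — these are bridges.

2-4, 6-8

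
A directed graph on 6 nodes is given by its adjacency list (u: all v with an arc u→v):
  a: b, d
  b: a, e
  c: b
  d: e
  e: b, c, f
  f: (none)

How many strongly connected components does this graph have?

{a, b, c, d, e} are all mutually reachable — one SCC of size 5.
{f} is an SCC by itself.
That gives 2 strongly connected components.

2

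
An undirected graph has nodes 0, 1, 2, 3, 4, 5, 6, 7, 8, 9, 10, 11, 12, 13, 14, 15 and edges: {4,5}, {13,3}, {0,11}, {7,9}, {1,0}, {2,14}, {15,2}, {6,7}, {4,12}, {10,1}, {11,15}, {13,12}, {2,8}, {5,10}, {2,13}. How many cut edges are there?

5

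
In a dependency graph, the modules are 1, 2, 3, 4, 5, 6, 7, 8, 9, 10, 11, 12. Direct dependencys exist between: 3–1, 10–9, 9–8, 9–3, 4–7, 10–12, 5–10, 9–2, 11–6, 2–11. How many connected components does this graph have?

2

Starting from 4 we can reach 4, 7. That is one component of size 2.
Starting from 1 we can reach 1, 2, 3, 5, 6, 8, 9, 10, 11, 12. That is one component of size 10.
Total: 2 components.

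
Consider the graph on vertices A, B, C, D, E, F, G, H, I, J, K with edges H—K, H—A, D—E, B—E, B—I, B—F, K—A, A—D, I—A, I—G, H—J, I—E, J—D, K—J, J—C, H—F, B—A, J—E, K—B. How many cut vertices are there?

2

Removing I increases the component count from 1 to 2, so I is a cut vertex.
Removing J increases the component count from 1 to 2, so J is a cut vertex.
By contrast removing G leaves 1 component; it is not a cut vertex. No other vertex is a cut vertex either.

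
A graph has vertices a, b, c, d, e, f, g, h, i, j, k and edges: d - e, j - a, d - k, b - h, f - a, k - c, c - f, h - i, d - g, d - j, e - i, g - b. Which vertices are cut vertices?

Removing d increases the component count from 1 to 2, so d is a cut vertex.
By contrast removing f leaves 1 component; it is not a cut vertex. No other vertex is a cut vertex either.

d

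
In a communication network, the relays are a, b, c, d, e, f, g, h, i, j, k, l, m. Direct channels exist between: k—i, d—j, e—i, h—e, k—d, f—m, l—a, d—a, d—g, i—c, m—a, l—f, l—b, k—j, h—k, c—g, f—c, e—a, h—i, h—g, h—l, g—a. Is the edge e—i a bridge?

No

After removing e—i, the path e-h-i still connects them, so the edge is not a bridge.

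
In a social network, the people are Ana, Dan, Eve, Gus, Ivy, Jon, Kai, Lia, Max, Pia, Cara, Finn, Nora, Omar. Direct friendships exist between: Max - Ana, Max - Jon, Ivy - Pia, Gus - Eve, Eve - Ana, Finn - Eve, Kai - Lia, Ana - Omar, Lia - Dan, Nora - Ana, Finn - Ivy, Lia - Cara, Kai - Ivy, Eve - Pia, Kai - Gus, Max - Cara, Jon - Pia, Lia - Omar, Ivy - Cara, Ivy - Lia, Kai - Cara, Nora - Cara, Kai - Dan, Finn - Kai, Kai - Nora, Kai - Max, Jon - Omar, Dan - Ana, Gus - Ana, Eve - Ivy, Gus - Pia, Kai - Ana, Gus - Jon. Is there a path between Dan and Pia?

Yes

From Dan we can reach Ana, Dan, Eve, Gus, Ivy, Jon, Kai, Lia, Max, Pia, Cara, Finn, Nora, Omar, which includes Pia.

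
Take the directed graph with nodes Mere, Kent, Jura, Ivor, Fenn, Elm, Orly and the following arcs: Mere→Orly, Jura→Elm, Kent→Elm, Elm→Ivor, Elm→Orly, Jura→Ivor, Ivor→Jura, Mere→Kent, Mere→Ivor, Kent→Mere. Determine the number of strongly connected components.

4

{Elm, Ivor, Jura} are all mutually reachable — one SCC of size 3.
{Kent, Mere} are all mutually reachable — one SCC of size 2.
{Fenn} is an SCC by itself.
{Orly} is an SCC by itself.
That gives 4 strongly connected components.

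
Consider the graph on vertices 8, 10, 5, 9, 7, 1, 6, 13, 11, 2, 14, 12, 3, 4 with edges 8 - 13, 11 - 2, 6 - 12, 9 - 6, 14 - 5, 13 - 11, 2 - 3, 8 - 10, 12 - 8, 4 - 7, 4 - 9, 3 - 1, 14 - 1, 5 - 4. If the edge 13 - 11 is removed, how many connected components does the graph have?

13 and 11 are still connected via 13-8-12-6-9-4-5-14-1-3-2-11, so the component count stays at 1.

1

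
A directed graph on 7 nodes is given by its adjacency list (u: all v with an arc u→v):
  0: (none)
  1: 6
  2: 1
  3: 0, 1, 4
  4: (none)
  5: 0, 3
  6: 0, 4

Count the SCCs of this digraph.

{4} is an SCC by itself.
{5} is an SCC by itself.
{6} is an SCC by itself.
{1} is an SCC by itself.
{0} is an SCC by itself.
(and 2 more singleton SCCs)
That gives 7 strongly connected components.

7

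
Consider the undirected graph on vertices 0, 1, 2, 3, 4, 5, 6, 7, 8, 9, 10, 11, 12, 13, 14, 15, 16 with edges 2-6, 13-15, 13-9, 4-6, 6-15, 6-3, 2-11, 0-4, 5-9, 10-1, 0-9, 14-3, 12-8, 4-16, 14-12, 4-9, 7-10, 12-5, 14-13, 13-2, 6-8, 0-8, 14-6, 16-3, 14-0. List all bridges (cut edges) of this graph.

1-10, 10-7, 11-2

The edges on the cycle 14-0-4-16-3-6-2-13-14 are not bridges since each lies on that cycle.
But removing 7-10 disconnects 7 from 10; removing 11-2 disconnects 11 from 2; removing 1-10 disconnects 1 from 10 — these are bridges.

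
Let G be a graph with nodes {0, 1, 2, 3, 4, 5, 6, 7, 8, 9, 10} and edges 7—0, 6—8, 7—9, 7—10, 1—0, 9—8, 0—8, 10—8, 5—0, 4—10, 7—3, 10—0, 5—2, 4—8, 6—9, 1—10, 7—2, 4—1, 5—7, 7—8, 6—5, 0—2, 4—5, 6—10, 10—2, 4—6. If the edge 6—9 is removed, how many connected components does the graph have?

6 and 9 are still connected via 6-8-9, so the component count stays at 1.

1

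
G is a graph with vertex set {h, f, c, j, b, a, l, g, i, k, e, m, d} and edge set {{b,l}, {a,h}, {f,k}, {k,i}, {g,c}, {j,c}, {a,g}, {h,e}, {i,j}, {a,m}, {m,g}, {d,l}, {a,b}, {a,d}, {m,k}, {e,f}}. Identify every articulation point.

Removing a increases the component count from 1 to 2, so a is a cut vertex.
By contrast removing m leaves 1 component; it is not a cut vertex. No other vertex is a cut vertex either.

a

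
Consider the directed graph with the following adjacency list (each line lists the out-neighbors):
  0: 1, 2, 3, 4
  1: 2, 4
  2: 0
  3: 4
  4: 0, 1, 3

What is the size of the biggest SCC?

5

{0, 1, 2, 3, 4} are all mutually reachable — one SCC of size 5.
The largest has 5 vertices.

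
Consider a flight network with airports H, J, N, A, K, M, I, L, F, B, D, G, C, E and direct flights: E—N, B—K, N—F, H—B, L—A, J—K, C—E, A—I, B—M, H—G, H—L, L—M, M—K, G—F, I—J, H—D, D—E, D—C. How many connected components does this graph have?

1

Starting from A we can reach A, B, C, D, E, F, G, H, I, J, K, L, M, N. That is one component of size 14.
Total: 1 component.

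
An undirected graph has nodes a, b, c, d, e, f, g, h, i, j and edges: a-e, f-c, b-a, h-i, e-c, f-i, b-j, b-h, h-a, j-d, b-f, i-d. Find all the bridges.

none

The edges on the cycle b-h-i-f-b are not bridges since each lies on that cycle.
Every edge lies on some cycle, so there are no bridges.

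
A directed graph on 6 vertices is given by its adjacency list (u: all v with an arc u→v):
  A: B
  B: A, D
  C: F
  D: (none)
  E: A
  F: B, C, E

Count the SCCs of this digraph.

{C, F} are all mutually reachable — one SCC of size 2.
{A, B} are all mutually reachable — one SCC of size 2.
{E} is an SCC by itself.
{D} is an SCC by itself.
That gives 4 strongly connected components.

4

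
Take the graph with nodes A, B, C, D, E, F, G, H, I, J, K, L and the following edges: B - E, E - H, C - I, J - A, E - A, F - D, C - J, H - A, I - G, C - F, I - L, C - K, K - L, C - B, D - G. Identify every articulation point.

Removing C increases the component count from 1 to 2, so C is a cut vertex.
By contrast removing F leaves 1 component; it is not a cut vertex. No other vertex is a cut vertex either.

C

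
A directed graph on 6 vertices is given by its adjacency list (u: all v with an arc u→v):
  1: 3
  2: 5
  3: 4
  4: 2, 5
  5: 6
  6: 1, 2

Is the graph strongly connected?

Yes

From 1 we can reach every vertex (1, 2, 3, 4, 5, 6), and every vertex can reach 1 (1, 2, 3, 4, 5, 6). So the whole graph is one strongly connected component.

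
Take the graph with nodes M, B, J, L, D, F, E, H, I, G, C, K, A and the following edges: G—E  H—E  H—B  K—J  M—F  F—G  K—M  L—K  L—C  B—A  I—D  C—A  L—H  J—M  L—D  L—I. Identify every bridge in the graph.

none

The edges on the cycle L-I-D-L are not bridges since each lies on that cycle.
Every edge lies on some cycle, so there are no bridges.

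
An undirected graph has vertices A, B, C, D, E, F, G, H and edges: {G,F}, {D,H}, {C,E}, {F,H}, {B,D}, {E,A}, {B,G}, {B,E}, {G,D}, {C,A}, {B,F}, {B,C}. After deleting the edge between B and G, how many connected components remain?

B and G are still connected via B-F-G, so the component count stays at 1.

1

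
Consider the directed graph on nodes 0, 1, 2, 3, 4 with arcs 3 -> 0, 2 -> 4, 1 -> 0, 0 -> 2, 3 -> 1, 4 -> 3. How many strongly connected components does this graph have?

{0, 1, 2, 3, 4} are all mutually reachable — one SCC of size 5.
That gives 1 strongly connected component.

1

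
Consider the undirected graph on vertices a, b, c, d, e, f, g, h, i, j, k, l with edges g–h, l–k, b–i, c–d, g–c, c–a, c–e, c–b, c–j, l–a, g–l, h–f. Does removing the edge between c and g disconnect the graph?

No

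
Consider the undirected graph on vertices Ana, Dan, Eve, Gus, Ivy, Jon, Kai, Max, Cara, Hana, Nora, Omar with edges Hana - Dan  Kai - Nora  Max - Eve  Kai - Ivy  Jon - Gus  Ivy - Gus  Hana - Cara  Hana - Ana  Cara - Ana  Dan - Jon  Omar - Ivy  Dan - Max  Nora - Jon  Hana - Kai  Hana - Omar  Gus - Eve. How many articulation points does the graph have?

1

Removing Hana increases the component count from 1 to 2, so Hana is a cut vertex.
By contrast removing Max leaves 1 component; it is not a cut vertex. No other vertex is a cut vertex either.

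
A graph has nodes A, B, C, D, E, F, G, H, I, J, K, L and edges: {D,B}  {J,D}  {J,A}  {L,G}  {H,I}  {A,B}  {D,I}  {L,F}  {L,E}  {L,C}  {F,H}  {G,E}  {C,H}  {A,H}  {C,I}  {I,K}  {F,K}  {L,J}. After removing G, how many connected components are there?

1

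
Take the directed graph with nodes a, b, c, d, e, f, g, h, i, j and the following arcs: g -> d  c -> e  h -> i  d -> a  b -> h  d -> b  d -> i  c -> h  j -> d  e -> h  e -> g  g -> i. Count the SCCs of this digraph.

{b} is an SCC by itself.
{a} is an SCC by itself.
{f} is an SCC by itself.
{h} is an SCC by itself.
{c} is an SCC by itself.
(and 5 more singleton SCCs)
That gives 10 strongly connected components.

10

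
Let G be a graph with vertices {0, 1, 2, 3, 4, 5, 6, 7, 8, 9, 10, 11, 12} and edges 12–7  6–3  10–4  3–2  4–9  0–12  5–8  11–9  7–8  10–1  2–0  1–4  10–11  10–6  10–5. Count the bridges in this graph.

The edges on the cycle 10-6-3-2-0-12-7-8-5-10 are not bridges since each lies on that cycle.
Every edge lies on some cycle, so there are no bridges.

0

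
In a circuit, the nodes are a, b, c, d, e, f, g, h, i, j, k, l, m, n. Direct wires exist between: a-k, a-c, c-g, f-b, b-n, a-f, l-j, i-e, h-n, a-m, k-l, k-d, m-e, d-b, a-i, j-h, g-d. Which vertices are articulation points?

Removing a increases the component count from 1 to 2, so a is a cut vertex.
By contrast removing d leaves 1 component; it is not a cut vertex. No other vertex is a cut vertex either.

a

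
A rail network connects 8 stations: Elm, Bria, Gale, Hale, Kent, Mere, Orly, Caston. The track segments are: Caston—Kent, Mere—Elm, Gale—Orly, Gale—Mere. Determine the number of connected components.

4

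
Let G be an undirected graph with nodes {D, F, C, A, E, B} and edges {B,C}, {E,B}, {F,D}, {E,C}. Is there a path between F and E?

The component containing F is {D, F}, and E is not in it.

No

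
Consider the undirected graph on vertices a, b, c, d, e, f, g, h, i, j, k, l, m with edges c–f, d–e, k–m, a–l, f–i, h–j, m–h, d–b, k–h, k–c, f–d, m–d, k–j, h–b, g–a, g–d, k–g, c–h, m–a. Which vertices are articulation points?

Removing a increases the component count from 1 to 2, so a is a cut vertex.
Removing d increases the component count from 1 to 2, so d is a cut vertex.
Removing f increases the component count from 1 to 2, so f is a cut vertex.
By contrast removing l leaves 1 component; it is not a cut vertex. No other vertex is a cut vertex either.

a, d, f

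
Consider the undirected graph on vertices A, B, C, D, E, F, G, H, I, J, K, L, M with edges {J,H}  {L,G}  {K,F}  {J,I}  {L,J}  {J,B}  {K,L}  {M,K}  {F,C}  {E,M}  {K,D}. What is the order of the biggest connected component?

12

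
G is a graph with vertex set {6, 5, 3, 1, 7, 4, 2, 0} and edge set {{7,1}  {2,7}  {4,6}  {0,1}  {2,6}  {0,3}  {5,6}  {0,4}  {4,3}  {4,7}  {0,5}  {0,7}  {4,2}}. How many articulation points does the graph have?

0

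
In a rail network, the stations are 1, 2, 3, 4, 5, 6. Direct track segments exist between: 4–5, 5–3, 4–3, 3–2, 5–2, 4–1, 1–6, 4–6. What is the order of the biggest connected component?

6

Starting from 1 we can reach 1, 2, 3, 4, 5, 6. That is one component of size 6.
The largest has 6 vertices.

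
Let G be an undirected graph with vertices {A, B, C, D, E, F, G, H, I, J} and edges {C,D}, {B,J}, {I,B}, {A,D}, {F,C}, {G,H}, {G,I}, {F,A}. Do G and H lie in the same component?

From G we can reach B, G, H, I, J, which includes H.

Yes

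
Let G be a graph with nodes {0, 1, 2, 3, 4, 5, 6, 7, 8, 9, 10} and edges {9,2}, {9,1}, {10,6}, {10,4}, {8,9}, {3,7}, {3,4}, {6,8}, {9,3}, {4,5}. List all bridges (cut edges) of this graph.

The edges on the cycle 10-6-8-9-3-4-10 are not bridges since each lies on that cycle.
But removing 1–9 disconnects 1 from 9; removing 4–5 disconnects 4 from 5; removing 7–3 disconnects 7 from 3; removing 9–2 disconnects 9 from 2 — these are bridges.

1-9, 2-9, 3-7, 4-5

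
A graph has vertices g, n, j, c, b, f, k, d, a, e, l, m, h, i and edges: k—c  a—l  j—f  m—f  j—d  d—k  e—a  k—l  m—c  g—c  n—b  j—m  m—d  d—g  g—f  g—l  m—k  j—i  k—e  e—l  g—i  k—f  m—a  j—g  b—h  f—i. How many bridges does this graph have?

The edges on the cycle m-k-e-a-m are not bridges since each lies on that cycle.
But removing b—h disconnects b from h; removing n—b disconnects n from b — these are bridges.
That makes 2 bridges.

2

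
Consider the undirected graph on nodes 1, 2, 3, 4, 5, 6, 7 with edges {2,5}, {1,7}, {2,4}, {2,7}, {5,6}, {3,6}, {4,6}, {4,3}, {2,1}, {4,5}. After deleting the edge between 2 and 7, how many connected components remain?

1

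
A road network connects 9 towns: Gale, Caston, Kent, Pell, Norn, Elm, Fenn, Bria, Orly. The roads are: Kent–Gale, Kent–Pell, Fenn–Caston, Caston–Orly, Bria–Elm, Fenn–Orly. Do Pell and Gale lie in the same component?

Yes

From Pell we can reach Gale, Kent, Pell, which includes Gale.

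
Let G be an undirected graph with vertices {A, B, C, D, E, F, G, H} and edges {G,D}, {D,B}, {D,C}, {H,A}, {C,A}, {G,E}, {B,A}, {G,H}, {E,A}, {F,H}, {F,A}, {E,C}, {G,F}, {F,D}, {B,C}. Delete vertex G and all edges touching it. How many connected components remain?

With G gone, the remaining components are: {A, B, C, D, E, F, H}.
That is 1 component.

1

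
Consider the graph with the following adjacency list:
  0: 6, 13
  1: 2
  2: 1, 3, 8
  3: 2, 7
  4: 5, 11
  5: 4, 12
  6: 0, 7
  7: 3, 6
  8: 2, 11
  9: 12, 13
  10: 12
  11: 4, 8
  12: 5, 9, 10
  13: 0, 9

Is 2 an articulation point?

Yes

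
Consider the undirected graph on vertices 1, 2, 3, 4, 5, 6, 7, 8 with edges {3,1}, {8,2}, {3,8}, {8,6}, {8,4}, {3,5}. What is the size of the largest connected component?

7

7 is isolated — a component by itself.
Starting from 1 we can reach 1, 2, 3, 4, 5, 6, 8. That is one component of size 7.
The largest has 7 vertices.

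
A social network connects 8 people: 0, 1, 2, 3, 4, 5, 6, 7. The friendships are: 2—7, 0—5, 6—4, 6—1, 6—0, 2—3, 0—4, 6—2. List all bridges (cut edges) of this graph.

The edges on the cycle 6-0-4-6 are not bridges since each lies on that cycle.
But removing 7—2 disconnects 7 from 2; removing 2—3 disconnects 2 from 3; removing 6—2 disconnects 6 from 2; removing 6—1 disconnects 6 from 1 — these are bridges.
In total 5 edges are bridges.

0-5, 1-6, 2-3, 2-6, 2-7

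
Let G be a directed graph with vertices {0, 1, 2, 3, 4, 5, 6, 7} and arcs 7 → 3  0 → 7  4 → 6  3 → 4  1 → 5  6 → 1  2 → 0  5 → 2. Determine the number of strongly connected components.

1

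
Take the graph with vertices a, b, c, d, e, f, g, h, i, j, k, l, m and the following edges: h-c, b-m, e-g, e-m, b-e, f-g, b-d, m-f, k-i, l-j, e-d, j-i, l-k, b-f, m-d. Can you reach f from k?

No

The component containing k is {i, j, k, l}, and f is not in it.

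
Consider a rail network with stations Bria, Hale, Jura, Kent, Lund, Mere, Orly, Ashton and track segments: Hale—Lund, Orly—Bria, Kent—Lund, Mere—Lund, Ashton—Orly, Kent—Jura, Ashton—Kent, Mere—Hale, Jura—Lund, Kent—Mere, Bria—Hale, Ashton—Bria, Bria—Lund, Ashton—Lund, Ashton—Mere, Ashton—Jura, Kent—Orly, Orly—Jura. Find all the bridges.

none

The edges on the cycle Ashton-Kent-Lund-Hale-Bria-Orly-Ashton are not bridges since each lies on that cycle.
Every edge lies on some cycle, so there are no bridges.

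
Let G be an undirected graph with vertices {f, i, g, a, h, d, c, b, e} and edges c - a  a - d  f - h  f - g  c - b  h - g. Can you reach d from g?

The component containing g is {f, g, h}, and d is not in it.

No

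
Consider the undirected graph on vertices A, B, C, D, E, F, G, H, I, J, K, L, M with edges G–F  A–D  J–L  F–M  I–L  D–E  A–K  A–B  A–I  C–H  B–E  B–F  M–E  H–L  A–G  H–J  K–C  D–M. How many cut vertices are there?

1

Removing A increases the component count from 1 to 2, so A is a cut vertex.
By contrast removing C leaves 1 component; it is not a cut vertex. No other vertex is a cut vertex either.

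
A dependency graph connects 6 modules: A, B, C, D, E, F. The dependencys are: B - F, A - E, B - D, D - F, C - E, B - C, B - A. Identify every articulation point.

B

Removing B increases the component count from 1 to 2, so B is a cut vertex.
By contrast removing E leaves 1 component; it is not a cut vertex. No other vertex is a cut vertex either.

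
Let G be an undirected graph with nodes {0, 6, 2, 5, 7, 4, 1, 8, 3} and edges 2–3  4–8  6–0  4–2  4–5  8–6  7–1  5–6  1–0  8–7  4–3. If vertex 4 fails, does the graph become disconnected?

Yes

Deleting 4 raises the number of components from 1 to 2, so 4 is a cut vertex.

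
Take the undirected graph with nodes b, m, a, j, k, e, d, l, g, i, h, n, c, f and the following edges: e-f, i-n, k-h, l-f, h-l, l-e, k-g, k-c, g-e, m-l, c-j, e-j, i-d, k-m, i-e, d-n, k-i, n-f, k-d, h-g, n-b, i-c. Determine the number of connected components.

a is isolated — a component by itself.
Starting from b we can reach b, c, d, e, f, g, h, i, j, k, l, m, n. That is one component of size 13.
Total: 2 components.

2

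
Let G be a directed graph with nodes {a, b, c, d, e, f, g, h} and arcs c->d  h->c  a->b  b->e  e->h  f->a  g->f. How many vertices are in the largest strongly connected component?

{a} is an SCC by itself.
{c} is an SCC by itself.
{h} is an SCC by itself.
{f} is an SCC by itself.
{b} is an SCC by itself.
(and 3 more singleton SCCs)
The largest has 1 vertex.

1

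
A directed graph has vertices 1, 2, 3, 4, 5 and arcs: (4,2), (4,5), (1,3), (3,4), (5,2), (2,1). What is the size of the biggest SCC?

5

{1, 2, 3, 4, 5} are all mutually reachable — one SCC of size 5.
The largest has 5 vertices.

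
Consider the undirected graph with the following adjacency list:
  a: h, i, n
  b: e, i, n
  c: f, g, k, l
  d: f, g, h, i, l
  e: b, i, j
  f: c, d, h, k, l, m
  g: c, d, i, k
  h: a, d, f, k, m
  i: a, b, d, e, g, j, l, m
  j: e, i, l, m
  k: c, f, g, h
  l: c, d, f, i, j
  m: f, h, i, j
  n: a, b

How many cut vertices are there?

0

Removing e, for instance, still leaves 1 component. No single vertex removal increases the component count — the graph has no articulation points.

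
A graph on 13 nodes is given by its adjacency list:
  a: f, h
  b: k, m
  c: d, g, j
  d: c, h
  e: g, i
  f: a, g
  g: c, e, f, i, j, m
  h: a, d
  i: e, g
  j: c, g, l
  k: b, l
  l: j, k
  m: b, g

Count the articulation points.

1

Removing g increases the component count from 1 to 2, so g is a cut vertex.
By contrast removing i leaves 1 component; it is not a cut vertex. No other vertex is a cut vertex either.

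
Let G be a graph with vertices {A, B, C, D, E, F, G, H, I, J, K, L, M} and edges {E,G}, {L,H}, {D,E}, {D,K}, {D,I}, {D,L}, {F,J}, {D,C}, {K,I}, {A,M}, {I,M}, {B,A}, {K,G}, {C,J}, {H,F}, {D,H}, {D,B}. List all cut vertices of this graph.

D

Removing D increases the component count from 1 to 2, so D is a cut vertex.
By contrast removing L leaves 1 component; it is not a cut vertex. No other vertex is a cut vertex either.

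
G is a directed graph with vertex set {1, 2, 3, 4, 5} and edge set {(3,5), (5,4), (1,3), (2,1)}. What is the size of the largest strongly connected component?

{1} is an SCC by itself.
{2} is an SCC by itself.
{5} is an SCC by itself.
{4} is an SCC by itself.
{3} is an SCC by itself.
The largest has 1 vertex.

1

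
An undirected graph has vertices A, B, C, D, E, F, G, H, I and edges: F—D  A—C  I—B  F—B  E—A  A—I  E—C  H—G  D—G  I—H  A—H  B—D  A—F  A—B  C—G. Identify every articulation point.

Removing D, for instance, still leaves 1 component. No single vertex removal increases the component count — the graph has no articulation points.

none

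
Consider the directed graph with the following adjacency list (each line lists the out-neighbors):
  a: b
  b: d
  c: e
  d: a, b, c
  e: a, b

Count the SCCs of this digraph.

1

{a, b, c, d, e} are all mutually reachable — one SCC of size 5.
That gives 1 strongly connected component.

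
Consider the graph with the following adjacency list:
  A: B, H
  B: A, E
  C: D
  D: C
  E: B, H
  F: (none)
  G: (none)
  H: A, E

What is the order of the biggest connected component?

4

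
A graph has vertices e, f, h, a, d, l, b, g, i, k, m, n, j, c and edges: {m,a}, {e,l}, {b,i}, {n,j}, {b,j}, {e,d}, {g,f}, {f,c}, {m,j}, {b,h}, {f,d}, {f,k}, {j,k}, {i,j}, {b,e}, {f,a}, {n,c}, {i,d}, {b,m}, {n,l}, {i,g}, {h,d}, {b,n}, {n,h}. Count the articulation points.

0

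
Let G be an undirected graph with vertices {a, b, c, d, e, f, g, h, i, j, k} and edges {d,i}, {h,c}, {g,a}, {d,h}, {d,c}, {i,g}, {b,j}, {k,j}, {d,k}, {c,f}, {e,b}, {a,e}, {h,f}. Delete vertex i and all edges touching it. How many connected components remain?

1

With i gone, the remaining components are: {a, b, c, d, e, f, g, h, j, k}.
That is 1 component.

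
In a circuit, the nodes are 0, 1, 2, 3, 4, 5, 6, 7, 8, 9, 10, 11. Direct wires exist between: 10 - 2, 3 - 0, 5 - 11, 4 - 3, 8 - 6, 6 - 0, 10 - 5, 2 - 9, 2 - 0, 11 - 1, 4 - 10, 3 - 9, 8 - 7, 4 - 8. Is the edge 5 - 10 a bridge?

Yes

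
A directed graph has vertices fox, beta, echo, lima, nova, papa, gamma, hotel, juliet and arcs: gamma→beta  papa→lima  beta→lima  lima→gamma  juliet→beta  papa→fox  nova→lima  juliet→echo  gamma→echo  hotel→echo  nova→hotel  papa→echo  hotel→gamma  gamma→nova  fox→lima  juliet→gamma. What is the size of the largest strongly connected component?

{beta, lima, nova, gamma, hotel} are all mutually reachable — one SCC of size 5.
{echo} is an SCC by itself.
{papa} is an SCC by itself.
{juliet} is an SCC by itself.
{fox} is an SCC by itself.
The largest has 5 vertices.

5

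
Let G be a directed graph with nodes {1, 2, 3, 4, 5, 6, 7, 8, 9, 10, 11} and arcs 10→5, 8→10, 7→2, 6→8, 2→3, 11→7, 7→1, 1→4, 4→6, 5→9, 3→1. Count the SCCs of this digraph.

{9} is an SCC by itself.
{7} is an SCC by itself.
{4} is an SCC by itself.
{1} is an SCC by itself.
{11} is an SCC by itself.
(and 6 more singleton SCCs)
That gives 11 strongly connected components.

11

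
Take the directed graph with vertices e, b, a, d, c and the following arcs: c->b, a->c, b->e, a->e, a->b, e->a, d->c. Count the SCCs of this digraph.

2

{a, b, c, e} are all mutually reachable — one SCC of size 4.
{d} is an SCC by itself.
That gives 2 strongly connected components.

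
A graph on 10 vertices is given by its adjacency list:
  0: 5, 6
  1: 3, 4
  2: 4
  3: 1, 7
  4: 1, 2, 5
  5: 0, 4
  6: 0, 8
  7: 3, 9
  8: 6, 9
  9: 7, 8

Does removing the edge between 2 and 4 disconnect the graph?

Yes

Removing 2-4 leaves no path between 2 and 4: the component count goes from 1 to 2. So it is a bridge.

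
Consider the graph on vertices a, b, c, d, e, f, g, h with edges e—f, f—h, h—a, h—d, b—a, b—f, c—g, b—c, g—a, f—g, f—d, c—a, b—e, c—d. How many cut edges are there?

0

The edges on the cycle b-e-f-b are not bridges since each lies on that cycle.
Every edge lies on some cycle, so there are no bridges.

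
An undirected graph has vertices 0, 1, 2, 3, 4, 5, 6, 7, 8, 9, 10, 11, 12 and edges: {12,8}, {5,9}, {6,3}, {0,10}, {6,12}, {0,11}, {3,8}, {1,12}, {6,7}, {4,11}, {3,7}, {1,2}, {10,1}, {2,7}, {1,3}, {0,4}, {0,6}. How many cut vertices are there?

Removing 0 increases the component count from 2 to 3, so 0 is a cut vertex.
By contrast removing 2 leaves 2 components; it is not a cut vertex. No other vertex is a cut vertex either.

1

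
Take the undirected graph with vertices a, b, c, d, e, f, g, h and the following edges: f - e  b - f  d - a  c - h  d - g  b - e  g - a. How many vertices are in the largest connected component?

3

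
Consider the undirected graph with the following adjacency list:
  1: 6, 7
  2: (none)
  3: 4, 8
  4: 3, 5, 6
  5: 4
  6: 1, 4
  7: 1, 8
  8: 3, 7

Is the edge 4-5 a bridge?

Removing 4-5 leaves no path between 4 and 5: the component count goes from 2 to 3. So it is a bridge.

Yes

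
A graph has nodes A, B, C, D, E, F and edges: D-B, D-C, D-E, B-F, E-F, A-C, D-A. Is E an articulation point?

No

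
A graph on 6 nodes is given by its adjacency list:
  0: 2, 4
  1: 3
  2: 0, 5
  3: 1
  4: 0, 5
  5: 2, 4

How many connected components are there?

Starting from 1 we can reach 1, 3. That is one component of size 2.
Starting from 0 we can reach 0, 2, 4, 5. That is one component of size 4.
Total: 2 components.

2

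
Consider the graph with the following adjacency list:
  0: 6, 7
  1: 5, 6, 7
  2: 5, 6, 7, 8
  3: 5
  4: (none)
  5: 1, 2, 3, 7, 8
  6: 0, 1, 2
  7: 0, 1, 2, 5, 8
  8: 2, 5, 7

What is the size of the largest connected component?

4 is isolated — a component by itself.
Starting from 0 we can reach 0, 1, 2, 3, 5, 6, 7, 8. That is one component of size 8.
The largest has 8 vertices.

8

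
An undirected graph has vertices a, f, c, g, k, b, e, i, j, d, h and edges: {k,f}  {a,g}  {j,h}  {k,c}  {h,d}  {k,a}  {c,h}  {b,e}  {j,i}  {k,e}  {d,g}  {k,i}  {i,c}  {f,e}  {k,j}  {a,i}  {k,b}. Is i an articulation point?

No

Deleting i leaves 1 component (was 1) (its neighbors a, c, j, k remain connected to each other), so i is not a cut vertex.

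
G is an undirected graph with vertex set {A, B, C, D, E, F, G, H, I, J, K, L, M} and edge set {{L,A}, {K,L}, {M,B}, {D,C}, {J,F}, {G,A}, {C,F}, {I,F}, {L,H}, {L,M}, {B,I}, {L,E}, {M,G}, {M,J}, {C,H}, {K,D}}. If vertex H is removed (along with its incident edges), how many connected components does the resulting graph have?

With H gone, the remaining components are: {A, B, C, D, E, F, G, I, J, K, L, M}.
That is 1 component.

1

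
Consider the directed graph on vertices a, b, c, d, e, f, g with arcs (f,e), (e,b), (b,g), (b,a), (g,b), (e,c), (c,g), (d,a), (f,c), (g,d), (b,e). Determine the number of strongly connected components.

{b, c, e, g} are all mutually reachable — one SCC of size 4.
{f} is an SCC by itself.
{a} is an SCC by itself.
{d} is an SCC by itself.
That gives 4 strongly connected components.

4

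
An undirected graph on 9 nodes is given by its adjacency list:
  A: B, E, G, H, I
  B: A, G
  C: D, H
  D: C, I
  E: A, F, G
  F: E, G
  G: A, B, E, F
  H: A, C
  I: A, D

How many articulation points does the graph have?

1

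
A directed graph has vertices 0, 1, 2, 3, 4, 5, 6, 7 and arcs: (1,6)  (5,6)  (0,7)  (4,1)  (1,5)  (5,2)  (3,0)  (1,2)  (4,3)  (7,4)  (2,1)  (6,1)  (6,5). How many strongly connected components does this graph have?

2

{1, 2, 5, 6} are all mutually reachable — one SCC of size 4.
{0, 3, 4, 7} are all mutually reachable — one SCC of size 4.
That gives 2 strongly connected components.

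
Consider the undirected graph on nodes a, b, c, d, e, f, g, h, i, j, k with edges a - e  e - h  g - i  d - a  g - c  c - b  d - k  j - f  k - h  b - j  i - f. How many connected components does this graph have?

2

Starting from a we can reach a, d, e, h, k. That is one component of size 5.
Starting from b we can reach b, c, f, g, i, j. That is one component of size 6.
Total: 2 components.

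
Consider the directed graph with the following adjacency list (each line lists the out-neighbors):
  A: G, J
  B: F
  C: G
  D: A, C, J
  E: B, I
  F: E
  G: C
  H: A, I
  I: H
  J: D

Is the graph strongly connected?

No

There is no directed path from H to E, so the graph is not strongly connected.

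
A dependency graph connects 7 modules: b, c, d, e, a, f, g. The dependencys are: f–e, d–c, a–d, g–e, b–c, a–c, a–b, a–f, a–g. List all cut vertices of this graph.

a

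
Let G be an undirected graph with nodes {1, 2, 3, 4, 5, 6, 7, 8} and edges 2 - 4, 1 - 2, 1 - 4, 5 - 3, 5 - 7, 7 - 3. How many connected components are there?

8 is isolated — a component by itself.
6 is isolated — a component by itself.
Starting from 1 we can reach 1, 2, 4. That is one component of size 3.
Starting from 3 we can reach 3, 5, 7. That is one component of size 3.
Total: 4 components.

4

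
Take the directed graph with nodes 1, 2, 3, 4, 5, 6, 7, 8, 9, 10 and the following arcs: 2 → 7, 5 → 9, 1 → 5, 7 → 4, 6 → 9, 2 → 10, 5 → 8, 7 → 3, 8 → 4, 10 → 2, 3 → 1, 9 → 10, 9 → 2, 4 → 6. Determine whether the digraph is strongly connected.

From 5 we can reach every vertex (1, 2, 3, 4, 5, 6, 7, 8, 9, 10), and every vertex can reach 5 (1, 2, 3, 4, 5, 6, 7, 8, 9, 10). So the whole graph is one strongly connected component.

Yes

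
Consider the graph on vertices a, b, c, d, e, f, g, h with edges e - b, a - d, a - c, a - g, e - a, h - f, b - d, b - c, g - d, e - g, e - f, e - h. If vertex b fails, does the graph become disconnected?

No

Deleting b leaves 1 component (was 1) (its neighbors c, d, e remain connected to each other), so b is not a cut vertex.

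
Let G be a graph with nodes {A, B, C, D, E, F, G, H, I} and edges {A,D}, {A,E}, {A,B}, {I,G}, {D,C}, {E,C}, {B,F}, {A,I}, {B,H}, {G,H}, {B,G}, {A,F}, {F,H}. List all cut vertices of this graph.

Removing A increases the component count from 1 to 2, so A is a cut vertex.
By contrast removing D leaves 1 component; it is not a cut vertex. No other vertex is a cut vertex either.

A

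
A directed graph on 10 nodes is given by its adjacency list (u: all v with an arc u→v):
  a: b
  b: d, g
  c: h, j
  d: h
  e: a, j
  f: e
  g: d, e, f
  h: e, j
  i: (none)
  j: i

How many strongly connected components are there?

{a, b, d, e, f, g, h} are all mutually reachable — one SCC of size 7.
{i} is an SCC by itself.
{j} is an SCC by itself.
{c} is an SCC by itself.
That gives 4 strongly connected components.

4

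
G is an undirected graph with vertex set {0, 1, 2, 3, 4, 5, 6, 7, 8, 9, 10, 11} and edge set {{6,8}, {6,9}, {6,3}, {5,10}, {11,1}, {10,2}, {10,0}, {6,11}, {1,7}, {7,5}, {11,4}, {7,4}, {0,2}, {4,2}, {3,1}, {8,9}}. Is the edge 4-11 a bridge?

After removing 4-11, the path 4-7-1-11 still connects them, so the edge is not a bridge.

No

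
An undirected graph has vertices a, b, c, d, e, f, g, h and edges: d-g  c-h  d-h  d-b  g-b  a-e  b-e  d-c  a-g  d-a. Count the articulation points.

1

Removing d increases the component count from 2 to 3, so d is a cut vertex.
By contrast removing c leaves 2 components; it is not a cut vertex. No other vertex is a cut vertex either.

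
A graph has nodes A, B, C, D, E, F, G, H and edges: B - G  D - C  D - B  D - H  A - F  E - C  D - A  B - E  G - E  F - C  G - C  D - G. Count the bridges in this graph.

The edges on the cycle B-G-E-B are not bridges since each lies on that cycle.
But removing H - D disconnects H from D — this is a bridge.

1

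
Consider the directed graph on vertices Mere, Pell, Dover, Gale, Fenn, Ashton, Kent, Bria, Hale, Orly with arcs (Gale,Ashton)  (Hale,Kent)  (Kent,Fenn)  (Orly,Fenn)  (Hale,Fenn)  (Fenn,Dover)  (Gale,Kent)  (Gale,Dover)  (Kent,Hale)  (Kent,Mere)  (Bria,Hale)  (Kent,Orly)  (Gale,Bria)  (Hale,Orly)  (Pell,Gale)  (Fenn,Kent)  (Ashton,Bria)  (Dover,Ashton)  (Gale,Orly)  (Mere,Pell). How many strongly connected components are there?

1

{Bria, Fenn, Gale, Hale, Kent, Mere, Orly, Pell, Dover, Ashton} are all mutually reachable — one SCC of size 10.
That gives 1 strongly connected component.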